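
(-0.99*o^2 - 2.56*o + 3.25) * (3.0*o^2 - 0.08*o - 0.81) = -2.97*o^4 - 7.6008*o^3 + 10.7567*o^2 + 1.8136*o - 2.6325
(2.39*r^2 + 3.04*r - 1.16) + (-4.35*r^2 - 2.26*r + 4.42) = -1.96*r^2 + 0.78*r + 3.26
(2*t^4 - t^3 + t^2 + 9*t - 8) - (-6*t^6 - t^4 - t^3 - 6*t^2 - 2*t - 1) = 6*t^6 + 3*t^4 + 7*t^2 + 11*t - 7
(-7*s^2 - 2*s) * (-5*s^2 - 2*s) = 35*s^4 + 24*s^3 + 4*s^2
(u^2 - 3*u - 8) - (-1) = u^2 - 3*u - 7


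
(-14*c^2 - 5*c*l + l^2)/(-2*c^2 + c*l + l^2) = (7*c - l)/(c - l)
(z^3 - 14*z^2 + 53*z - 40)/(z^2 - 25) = (z^2 - 9*z + 8)/(z + 5)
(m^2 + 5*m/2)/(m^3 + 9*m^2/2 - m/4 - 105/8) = 4*m/(4*m^2 + 8*m - 21)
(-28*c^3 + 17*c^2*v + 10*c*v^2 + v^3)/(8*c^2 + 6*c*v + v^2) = (-7*c^2 + 6*c*v + v^2)/(2*c + v)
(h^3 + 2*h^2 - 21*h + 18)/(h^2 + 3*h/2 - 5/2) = 2*(h^2 + 3*h - 18)/(2*h + 5)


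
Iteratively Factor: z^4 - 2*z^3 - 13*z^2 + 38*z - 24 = (z - 2)*(z^3 - 13*z + 12) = (z - 2)*(z - 1)*(z^2 + z - 12) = (z - 3)*(z - 2)*(z - 1)*(z + 4)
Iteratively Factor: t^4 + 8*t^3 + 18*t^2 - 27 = (t - 1)*(t^3 + 9*t^2 + 27*t + 27) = (t - 1)*(t + 3)*(t^2 + 6*t + 9) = (t - 1)*(t + 3)^2*(t + 3)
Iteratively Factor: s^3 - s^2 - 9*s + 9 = (s + 3)*(s^2 - 4*s + 3) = (s - 1)*(s + 3)*(s - 3)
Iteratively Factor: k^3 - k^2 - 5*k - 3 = (k + 1)*(k^2 - 2*k - 3) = (k + 1)^2*(k - 3)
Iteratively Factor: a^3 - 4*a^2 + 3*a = (a)*(a^2 - 4*a + 3) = a*(a - 3)*(a - 1)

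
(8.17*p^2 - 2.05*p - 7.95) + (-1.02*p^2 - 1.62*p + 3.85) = 7.15*p^2 - 3.67*p - 4.1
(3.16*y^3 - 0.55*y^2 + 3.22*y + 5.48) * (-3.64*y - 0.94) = -11.5024*y^4 - 0.9684*y^3 - 11.2038*y^2 - 22.974*y - 5.1512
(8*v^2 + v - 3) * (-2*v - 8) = -16*v^3 - 66*v^2 - 2*v + 24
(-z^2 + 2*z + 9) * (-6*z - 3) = 6*z^3 - 9*z^2 - 60*z - 27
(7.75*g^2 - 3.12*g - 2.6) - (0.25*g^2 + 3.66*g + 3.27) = 7.5*g^2 - 6.78*g - 5.87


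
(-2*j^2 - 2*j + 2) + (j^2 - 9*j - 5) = -j^2 - 11*j - 3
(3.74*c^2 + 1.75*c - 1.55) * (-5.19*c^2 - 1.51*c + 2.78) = -19.4106*c^4 - 14.7299*c^3 + 15.7992*c^2 + 7.2055*c - 4.309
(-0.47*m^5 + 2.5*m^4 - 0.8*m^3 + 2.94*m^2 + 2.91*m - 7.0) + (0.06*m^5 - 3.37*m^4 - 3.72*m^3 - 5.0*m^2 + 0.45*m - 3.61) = -0.41*m^5 - 0.87*m^4 - 4.52*m^3 - 2.06*m^2 + 3.36*m - 10.61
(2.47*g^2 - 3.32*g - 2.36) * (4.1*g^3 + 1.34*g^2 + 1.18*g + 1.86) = 10.127*g^5 - 10.3022*g^4 - 11.2102*g^3 - 2.4858*g^2 - 8.96*g - 4.3896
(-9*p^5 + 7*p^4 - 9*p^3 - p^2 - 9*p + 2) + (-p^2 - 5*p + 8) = -9*p^5 + 7*p^4 - 9*p^3 - 2*p^2 - 14*p + 10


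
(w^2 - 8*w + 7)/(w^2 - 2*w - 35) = (w - 1)/(w + 5)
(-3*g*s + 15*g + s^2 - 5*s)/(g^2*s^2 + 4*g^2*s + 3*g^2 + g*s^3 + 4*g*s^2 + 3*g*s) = (-3*g*s + 15*g + s^2 - 5*s)/(g*(g*s^2 + 4*g*s + 3*g + s^3 + 4*s^2 + 3*s))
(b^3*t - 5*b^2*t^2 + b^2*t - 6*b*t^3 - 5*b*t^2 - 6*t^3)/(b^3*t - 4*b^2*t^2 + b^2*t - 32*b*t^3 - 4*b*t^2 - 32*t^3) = (-b^2 + 5*b*t + 6*t^2)/(-b^2 + 4*b*t + 32*t^2)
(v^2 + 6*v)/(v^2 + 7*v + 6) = v/(v + 1)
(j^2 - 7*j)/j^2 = (j - 7)/j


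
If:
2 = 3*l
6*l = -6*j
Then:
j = -2/3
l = 2/3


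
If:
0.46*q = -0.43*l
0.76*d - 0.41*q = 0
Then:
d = 0.539473684210526*q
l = -1.06976744186047*q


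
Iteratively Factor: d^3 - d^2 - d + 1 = (d - 1)*(d^2 - 1) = (d - 1)*(d + 1)*(d - 1)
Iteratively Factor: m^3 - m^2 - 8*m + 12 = (m + 3)*(m^2 - 4*m + 4) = (m - 2)*(m + 3)*(m - 2)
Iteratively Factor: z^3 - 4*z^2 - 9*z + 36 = (z - 4)*(z^2 - 9) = (z - 4)*(z - 3)*(z + 3)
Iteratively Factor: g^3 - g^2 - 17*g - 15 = (g + 1)*(g^2 - 2*g - 15) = (g - 5)*(g + 1)*(g + 3)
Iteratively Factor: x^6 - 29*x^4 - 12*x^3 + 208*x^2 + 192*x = (x + 4)*(x^5 - 4*x^4 - 13*x^3 + 40*x^2 + 48*x) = (x + 1)*(x + 4)*(x^4 - 5*x^3 - 8*x^2 + 48*x) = (x - 4)*(x + 1)*(x + 4)*(x^3 - x^2 - 12*x) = (x - 4)*(x + 1)*(x + 3)*(x + 4)*(x^2 - 4*x) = x*(x - 4)*(x + 1)*(x + 3)*(x + 4)*(x - 4)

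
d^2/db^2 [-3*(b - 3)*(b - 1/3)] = -6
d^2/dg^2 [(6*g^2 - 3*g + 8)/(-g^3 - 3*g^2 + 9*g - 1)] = 6*(-2*g^6 + 3*g^5 - 61*g^4 - 86*g^3 + 12*g^2 + 215*g - 201)/(g^9 + 9*g^8 - 132*g^6 + 18*g^5 + 702*g^4 - 888*g^3 + 252*g^2 - 27*g + 1)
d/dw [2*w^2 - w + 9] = 4*w - 1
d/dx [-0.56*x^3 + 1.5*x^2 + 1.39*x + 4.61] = -1.68*x^2 + 3.0*x + 1.39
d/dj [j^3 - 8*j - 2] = 3*j^2 - 8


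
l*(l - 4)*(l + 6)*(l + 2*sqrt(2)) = l^4 + 2*l^3 + 2*sqrt(2)*l^3 - 24*l^2 + 4*sqrt(2)*l^2 - 48*sqrt(2)*l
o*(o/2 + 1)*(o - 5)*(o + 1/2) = o^4/2 - 5*o^3/4 - 23*o^2/4 - 5*o/2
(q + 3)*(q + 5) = q^2 + 8*q + 15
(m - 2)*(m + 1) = m^2 - m - 2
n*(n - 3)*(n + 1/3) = n^3 - 8*n^2/3 - n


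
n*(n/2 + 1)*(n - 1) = n^3/2 + n^2/2 - n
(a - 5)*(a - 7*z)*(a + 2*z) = a^3 - 5*a^2*z - 5*a^2 - 14*a*z^2 + 25*a*z + 70*z^2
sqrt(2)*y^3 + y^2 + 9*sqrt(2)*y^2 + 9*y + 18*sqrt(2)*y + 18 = (y + 3)*(y + 6)*(sqrt(2)*y + 1)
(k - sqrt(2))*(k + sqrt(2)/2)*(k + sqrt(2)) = k^3 + sqrt(2)*k^2/2 - 2*k - sqrt(2)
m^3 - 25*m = m*(m - 5)*(m + 5)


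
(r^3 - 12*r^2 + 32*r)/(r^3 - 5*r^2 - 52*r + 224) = r/(r + 7)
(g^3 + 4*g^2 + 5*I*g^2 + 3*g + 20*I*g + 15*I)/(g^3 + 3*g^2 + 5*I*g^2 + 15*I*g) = (g + 1)/g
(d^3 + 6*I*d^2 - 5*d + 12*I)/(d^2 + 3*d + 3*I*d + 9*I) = (d^2 + 3*I*d + 4)/(d + 3)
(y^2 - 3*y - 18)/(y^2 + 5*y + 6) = (y - 6)/(y + 2)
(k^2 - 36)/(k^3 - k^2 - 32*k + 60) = (k - 6)/(k^2 - 7*k + 10)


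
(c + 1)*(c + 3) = c^2 + 4*c + 3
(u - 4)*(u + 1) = u^2 - 3*u - 4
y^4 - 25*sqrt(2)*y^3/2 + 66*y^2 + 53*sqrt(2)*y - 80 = (y - 8*sqrt(2))*(y - 5*sqrt(2))*(y - sqrt(2)/2)*(y + sqrt(2))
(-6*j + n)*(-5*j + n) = 30*j^2 - 11*j*n + n^2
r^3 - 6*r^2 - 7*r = r*(r - 7)*(r + 1)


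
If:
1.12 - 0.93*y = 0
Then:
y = 1.20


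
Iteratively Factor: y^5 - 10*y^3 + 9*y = (y - 1)*(y^4 + y^3 - 9*y^2 - 9*y) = (y - 1)*(y + 3)*(y^3 - 2*y^2 - 3*y) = y*(y - 1)*(y + 3)*(y^2 - 2*y - 3) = y*(y - 3)*(y - 1)*(y + 3)*(y + 1)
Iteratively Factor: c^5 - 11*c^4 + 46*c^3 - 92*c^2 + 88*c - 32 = (c - 4)*(c^4 - 7*c^3 + 18*c^2 - 20*c + 8) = (c - 4)*(c - 2)*(c^3 - 5*c^2 + 8*c - 4) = (c - 4)*(c - 2)^2*(c^2 - 3*c + 2) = (c - 4)*(c - 2)^2*(c - 1)*(c - 2)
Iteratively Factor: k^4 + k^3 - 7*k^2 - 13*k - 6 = (k + 1)*(k^3 - 7*k - 6) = (k + 1)^2*(k^2 - k - 6) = (k + 1)^2*(k + 2)*(k - 3)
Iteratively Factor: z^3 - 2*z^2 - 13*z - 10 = (z + 2)*(z^2 - 4*z - 5) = (z - 5)*(z + 2)*(z + 1)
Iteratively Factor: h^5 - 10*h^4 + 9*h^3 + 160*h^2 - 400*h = (h)*(h^4 - 10*h^3 + 9*h^2 + 160*h - 400) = h*(h - 5)*(h^3 - 5*h^2 - 16*h + 80) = h*(h - 5)*(h - 4)*(h^2 - h - 20) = h*(h - 5)*(h - 4)*(h + 4)*(h - 5)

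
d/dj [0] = 0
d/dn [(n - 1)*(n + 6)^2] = (n + 6)*(3*n + 4)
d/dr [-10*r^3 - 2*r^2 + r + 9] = -30*r^2 - 4*r + 1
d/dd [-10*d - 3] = -10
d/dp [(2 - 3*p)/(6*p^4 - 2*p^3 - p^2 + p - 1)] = (-18*p^4 + 6*p^3 + 3*p^2 - 3*p + (3*p - 2)*(24*p^3 - 6*p^2 - 2*p + 1) + 3)/(-6*p^4 + 2*p^3 + p^2 - p + 1)^2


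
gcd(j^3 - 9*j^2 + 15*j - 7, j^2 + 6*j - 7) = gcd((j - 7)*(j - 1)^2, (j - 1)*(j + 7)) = j - 1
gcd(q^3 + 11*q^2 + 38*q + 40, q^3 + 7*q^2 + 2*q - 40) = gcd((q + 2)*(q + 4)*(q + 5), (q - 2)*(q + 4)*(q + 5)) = q^2 + 9*q + 20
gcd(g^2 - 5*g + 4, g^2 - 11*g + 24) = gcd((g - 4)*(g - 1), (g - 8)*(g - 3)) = 1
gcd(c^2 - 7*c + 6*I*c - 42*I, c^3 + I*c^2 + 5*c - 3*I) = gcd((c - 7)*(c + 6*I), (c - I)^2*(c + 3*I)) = 1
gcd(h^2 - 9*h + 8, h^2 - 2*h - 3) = 1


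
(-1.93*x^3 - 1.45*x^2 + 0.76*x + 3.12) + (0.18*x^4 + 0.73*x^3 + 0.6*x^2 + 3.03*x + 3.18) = 0.18*x^4 - 1.2*x^3 - 0.85*x^2 + 3.79*x + 6.3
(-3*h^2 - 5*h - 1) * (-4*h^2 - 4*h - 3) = 12*h^4 + 32*h^3 + 33*h^2 + 19*h + 3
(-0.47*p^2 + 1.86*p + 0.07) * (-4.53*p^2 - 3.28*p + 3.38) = 2.1291*p^4 - 6.8842*p^3 - 8.0065*p^2 + 6.0572*p + 0.2366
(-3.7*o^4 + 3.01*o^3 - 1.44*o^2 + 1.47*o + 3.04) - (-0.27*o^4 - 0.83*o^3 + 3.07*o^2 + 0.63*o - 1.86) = -3.43*o^4 + 3.84*o^3 - 4.51*o^2 + 0.84*o + 4.9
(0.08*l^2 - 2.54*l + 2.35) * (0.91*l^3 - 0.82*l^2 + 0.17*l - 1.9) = 0.0728*l^5 - 2.377*l^4 + 4.2349*l^3 - 2.5108*l^2 + 5.2255*l - 4.465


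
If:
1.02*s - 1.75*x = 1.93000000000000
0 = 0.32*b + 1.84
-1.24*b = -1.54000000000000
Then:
No Solution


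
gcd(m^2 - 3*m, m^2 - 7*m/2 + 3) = 1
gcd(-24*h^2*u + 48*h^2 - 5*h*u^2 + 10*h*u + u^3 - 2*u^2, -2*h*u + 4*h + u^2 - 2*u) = u - 2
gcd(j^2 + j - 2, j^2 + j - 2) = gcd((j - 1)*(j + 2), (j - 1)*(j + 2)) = j^2 + j - 2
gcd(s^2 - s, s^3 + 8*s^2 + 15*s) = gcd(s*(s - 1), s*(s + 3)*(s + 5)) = s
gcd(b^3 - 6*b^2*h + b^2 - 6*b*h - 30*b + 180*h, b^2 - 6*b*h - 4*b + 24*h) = b - 6*h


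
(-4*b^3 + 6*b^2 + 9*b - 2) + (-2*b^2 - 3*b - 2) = -4*b^3 + 4*b^2 + 6*b - 4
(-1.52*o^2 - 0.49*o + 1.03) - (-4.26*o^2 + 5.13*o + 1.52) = 2.74*o^2 - 5.62*o - 0.49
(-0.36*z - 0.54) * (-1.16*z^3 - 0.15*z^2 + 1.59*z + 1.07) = 0.4176*z^4 + 0.6804*z^3 - 0.4914*z^2 - 1.2438*z - 0.5778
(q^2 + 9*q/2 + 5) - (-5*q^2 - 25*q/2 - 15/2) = 6*q^2 + 17*q + 25/2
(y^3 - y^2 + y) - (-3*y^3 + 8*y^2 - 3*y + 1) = 4*y^3 - 9*y^2 + 4*y - 1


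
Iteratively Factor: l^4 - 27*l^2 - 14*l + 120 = (l - 5)*(l^3 + 5*l^2 - 2*l - 24) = (l - 5)*(l + 3)*(l^2 + 2*l - 8) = (l - 5)*(l - 2)*(l + 3)*(l + 4)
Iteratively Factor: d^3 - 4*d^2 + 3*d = (d - 1)*(d^2 - 3*d) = d*(d - 1)*(d - 3)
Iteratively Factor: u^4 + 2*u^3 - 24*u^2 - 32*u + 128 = (u + 4)*(u^3 - 2*u^2 - 16*u + 32) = (u - 2)*(u + 4)*(u^2 - 16) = (u - 4)*(u - 2)*(u + 4)*(u + 4)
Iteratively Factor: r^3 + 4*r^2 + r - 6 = (r - 1)*(r^2 + 5*r + 6) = (r - 1)*(r + 3)*(r + 2)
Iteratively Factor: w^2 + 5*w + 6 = (w + 3)*(w + 2)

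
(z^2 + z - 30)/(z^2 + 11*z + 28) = (z^2 + z - 30)/(z^2 + 11*z + 28)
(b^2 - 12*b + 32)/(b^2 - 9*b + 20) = (b - 8)/(b - 5)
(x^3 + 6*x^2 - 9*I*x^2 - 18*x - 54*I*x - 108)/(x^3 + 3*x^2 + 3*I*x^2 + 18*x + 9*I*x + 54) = (x^2 + x*(6 - 6*I) - 36*I)/(x^2 + x*(3 + 6*I) + 18*I)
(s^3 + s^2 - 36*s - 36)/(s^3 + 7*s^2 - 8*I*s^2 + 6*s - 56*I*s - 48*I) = (s - 6)/(s - 8*I)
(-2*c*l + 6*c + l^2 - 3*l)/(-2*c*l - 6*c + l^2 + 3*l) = (l - 3)/(l + 3)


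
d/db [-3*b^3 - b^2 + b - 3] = -9*b^2 - 2*b + 1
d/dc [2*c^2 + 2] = 4*c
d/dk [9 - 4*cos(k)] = 4*sin(k)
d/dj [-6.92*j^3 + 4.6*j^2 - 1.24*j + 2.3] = -20.76*j^2 + 9.2*j - 1.24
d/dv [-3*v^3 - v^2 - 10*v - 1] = -9*v^2 - 2*v - 10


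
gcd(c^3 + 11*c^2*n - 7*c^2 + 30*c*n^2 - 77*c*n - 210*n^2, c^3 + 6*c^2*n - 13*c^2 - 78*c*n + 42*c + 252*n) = c^2 + 6*c*n - 7*c - 42*n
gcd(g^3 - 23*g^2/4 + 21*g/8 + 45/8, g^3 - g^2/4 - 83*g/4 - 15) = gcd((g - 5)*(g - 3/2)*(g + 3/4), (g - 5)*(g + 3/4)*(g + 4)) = g^2 - 17*g/4 - 15/4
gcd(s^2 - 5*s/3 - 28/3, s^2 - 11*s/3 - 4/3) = s - 4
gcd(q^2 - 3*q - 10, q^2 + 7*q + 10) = q + 2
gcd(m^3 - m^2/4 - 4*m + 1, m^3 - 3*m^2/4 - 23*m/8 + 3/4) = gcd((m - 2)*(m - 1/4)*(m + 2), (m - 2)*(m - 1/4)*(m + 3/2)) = m^2 - 9*m/4 + 1/2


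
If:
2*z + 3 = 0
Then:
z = -3/2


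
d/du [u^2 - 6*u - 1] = 2*u - 6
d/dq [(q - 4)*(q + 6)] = 2*q + 2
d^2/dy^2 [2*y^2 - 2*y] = 4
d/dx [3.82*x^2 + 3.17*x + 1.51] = 7.64*x + 3.17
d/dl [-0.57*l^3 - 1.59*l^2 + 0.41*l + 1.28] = -1.71*l^2 - 3.18*l + 0.41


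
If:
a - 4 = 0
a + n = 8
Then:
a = 4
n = 4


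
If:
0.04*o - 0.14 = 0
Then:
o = 3.50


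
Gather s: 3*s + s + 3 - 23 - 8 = 4*s - 28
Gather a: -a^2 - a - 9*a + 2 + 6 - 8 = -a^2 - 10*a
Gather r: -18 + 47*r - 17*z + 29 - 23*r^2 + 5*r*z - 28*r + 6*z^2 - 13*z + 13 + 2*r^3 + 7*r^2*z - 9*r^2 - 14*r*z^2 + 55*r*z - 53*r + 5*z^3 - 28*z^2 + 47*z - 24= 2*r^3 + r^2*(7*z - 32) + r*(-14*z^2 + 60*z - 34) + 5*z^3 - 22*z^2 + 17*z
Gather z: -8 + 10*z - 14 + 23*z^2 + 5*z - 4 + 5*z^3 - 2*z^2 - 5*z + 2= 5*z^3 + 21*z^2 + 10*z - 24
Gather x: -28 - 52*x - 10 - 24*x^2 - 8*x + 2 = -24*x^2 - 60*x - 36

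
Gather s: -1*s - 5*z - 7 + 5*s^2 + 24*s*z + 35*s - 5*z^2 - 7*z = 5*s^2 + s*(24*z + 34) - 5*z^2 - 12*z - 7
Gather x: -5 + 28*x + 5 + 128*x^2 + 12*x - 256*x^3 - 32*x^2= -256*x^3 + 96*x^2 + 40*x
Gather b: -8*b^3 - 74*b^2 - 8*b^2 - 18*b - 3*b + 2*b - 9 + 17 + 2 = -8*b^3 - 82*b^2 - 19*b + 10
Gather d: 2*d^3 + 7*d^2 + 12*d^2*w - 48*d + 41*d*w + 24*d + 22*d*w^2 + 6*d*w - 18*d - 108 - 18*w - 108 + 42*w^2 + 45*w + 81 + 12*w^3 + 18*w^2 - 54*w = 2*d^3 + d^2*(12*w + 7) + d*(22*w^2 + 47*w - 42) + 12*w^3 + 60*w^2 - 27*w - 135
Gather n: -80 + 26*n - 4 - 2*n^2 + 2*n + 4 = -2*n^2 + 28*n - 80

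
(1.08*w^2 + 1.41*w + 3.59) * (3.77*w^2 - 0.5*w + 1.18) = 4.0716*w^4 + 4.7757*w^3 + 14.1037*w^2 - 0.1312*w + 4.2362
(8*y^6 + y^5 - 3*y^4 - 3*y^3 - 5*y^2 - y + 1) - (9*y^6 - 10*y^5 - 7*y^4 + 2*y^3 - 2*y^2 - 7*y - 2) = -y^6 + 11*y^5 + 4*y^4 - 5*y^3 - 3*y^2 + 6*y + 3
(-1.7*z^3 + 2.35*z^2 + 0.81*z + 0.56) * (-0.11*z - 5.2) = 0.187*z^4 + 8.5815*z^3 - 12.3091*z^2 - 4.2736*z - 2.912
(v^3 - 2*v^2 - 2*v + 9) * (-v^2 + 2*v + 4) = -v^5 + 4*v^4 + 2*v^3 - 21*v^2 + 10*v + 36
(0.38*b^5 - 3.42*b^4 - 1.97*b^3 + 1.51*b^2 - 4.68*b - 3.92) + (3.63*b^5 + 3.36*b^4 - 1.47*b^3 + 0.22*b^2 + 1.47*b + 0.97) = 4.01*b^5 - 0.0600000000000001*b^4 - 3.44*b^3 + 1.73*b^2 - 3.21*b - 2.95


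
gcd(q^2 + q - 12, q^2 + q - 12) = q^2 + q - 12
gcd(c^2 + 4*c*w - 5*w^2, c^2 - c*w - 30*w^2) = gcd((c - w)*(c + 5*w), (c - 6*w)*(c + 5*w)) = c + 5*w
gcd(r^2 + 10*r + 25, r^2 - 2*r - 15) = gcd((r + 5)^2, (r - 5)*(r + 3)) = 1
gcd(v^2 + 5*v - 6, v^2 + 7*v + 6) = v + 6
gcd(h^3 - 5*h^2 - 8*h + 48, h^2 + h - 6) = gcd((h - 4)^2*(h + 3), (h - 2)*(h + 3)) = h + 3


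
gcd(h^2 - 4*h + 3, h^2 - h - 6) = h - 3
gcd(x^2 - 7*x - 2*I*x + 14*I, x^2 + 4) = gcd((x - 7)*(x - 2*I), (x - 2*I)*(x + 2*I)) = x - 2*I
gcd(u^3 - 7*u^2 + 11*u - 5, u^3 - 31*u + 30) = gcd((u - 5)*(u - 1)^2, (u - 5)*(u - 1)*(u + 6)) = u^2 - 6*u + 5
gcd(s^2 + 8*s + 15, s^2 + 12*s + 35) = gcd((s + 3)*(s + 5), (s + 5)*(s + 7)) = s + 5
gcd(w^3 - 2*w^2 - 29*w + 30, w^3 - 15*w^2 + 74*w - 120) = w - 6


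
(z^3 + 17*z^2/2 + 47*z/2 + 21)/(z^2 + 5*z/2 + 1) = (2*z^2 + 13*z + 21)/(2*z + 1)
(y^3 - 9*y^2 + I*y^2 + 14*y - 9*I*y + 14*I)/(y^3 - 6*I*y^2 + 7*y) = (y^2 - 9*y + 14)/(y*(y - 7*I))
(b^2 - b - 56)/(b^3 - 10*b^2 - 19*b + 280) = (b + 7)/(b^2 - 2*b - 35)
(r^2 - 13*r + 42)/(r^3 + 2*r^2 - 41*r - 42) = (r - 7)/(r^2 + 8*r + 7)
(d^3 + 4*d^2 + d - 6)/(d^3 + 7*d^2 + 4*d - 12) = (d + 3)/(d + 6)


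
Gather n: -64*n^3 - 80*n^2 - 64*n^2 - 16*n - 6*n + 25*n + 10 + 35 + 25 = -64*n^3 - 144*n^2 + 3*n + 70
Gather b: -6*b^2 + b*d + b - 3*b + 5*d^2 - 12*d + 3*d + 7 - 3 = -6*b^2 + b*(d - 2) + 5*d^2 - 9*d + 4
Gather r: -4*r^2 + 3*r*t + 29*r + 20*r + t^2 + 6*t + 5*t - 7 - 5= -4*r^2 + r*(3*t + 49) + t^2 + 11*t - 12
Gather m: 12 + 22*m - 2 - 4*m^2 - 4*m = -4*m^2 + 18*m + 10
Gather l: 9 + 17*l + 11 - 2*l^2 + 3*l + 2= -2*l^2 + 20*l + 22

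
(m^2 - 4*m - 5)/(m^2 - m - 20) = (m + 1)/(m + 4)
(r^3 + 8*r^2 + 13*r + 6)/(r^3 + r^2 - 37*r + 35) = (r^3 + 8*r^2 + 13*r + 6)/(r^3 + r^2 - 37*r + 35)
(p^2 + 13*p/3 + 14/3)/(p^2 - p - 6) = (p + 7/3)/(p - 3)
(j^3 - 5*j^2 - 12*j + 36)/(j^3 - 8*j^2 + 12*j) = (j + 3)/j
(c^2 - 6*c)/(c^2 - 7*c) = (c - 6)/(c - 7)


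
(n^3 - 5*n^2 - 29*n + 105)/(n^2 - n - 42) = (n^2 + 2*n - 15)/(n + 6)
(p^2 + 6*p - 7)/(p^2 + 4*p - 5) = (p + 7)/(p + 5)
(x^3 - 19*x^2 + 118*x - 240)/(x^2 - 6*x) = x - 13 + 40/x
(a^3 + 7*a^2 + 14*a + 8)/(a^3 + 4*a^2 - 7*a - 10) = (a^2 + 6*a + 8)/(a^2 + 3*a - 10)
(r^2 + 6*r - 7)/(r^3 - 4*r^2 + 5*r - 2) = (r + 7)/(r^2 - 3*r + 2)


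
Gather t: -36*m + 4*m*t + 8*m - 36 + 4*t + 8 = -28*m + t*(4*m + 4) - 28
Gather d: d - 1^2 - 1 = d - 2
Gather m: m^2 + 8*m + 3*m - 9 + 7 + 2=m^2 + 11*m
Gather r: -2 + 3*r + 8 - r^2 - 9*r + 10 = -r^2 - 6*r + 16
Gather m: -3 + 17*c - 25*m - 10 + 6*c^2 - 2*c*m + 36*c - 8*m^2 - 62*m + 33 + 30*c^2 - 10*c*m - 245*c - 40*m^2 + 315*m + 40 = 36*c^2 - 192*c - 48*m^2 + m*(228 - 12*c) + 60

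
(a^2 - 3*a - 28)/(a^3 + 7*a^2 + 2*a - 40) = (a - 7)/(a^2 + 3*a - 10)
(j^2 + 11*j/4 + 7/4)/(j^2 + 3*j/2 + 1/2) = (4*j + 7)/(2*(2*j + 1))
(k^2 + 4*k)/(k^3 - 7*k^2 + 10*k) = (k + 4)/(k^2 - 7*k + 10)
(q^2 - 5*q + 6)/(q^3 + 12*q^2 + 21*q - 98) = (q - 3)/(q^2 + 14*q + 49)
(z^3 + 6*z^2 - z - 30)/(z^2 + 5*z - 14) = (z^2 + 8*z + 15)/(z + 7)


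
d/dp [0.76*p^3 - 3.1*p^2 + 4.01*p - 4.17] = 2.28*p^2 - 6.2*p + 4.01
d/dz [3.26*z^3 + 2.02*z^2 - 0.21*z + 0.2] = 9.78*z^2 + 4.04*z - 0.21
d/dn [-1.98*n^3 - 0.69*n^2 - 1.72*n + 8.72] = -5.94*n^2 - 1.38*n - 1.72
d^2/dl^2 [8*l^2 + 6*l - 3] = 16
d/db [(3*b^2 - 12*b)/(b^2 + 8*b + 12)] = 36*(b^2 + 2*b - 4)/(b^4 + 16*b^3 + 88*b^2 + 192*b + 144)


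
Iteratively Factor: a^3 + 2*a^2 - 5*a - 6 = (a + 1)*(a^2 + a - 6) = (a - 2)*(a + 1)*(a + 3)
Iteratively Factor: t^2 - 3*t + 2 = (t - 1)*(t - 2)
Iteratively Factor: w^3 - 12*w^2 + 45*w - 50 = (w - 5)*(w^2 - 7*w + 10) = (w - 5)^2*(w - 2)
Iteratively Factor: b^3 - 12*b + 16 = (b + 4)*(b^2 - 4*b + 4) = (b - 2)*(b + 4)*(b - 2)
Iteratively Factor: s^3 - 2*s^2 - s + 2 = (s - 1)*(s^2 - s - 2) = (s - 2)*(s - 1)*(s + 1)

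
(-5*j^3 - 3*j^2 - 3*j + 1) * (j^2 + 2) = -5*j^5 - 3*j^4 - 13*j^3 - 5*j^2 - 6*j + 2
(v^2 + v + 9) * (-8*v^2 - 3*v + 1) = -8*v^4 - 11*v^3 - 74*v^2 - 26*v + 9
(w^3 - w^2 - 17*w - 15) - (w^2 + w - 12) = w^3 - 2*w^2 - 18*w - 3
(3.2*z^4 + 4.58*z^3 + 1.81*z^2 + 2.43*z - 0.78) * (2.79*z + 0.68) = 8.928*z^5 + 14.9542*z^4 + 8.1643*z^3 + 8.0105*z^2 - 0.5238*z - 0.5304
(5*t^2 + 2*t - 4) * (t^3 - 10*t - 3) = 5*t^5 + 2*t^4 - 54*t^3 - 35*t^2 + 34*t + 12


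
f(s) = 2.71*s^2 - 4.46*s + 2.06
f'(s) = 5.42*s - 4.46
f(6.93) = 101.30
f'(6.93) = 33.10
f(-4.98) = 91.48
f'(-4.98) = -31.45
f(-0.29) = 3.58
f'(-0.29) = -6.03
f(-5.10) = 95.29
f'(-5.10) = -32.10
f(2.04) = 4.24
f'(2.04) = 6.60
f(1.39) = 1.10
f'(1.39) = 3.07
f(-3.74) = 56.65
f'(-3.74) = -24.73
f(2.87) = 11.58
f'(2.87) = 11.10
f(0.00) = 2.06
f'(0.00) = -4.46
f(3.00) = 13.07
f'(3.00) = 11.80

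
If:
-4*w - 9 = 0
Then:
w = -9/4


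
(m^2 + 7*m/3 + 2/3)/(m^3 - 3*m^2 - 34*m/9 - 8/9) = 3*(m + 2)/(3*m^2 - 10*m - 8)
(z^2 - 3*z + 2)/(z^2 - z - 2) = (z - 1)/(z + 1)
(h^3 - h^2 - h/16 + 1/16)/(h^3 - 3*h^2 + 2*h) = (h^2 - 1/16)/(h*(h - 2))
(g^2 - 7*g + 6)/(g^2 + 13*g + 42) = (g^2 - 7*g + 6)/(g^2 + 13*g + 42)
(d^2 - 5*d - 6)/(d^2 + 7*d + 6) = (d - 6)/(d + 6)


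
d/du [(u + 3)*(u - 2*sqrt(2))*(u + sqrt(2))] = 3*u^2 - 2*sqrt(2)*u + 6*u - 3*sqrt(2) - 4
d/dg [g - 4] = 1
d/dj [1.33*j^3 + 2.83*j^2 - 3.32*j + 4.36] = 3.99*j^2 + 5.66*j - 3.32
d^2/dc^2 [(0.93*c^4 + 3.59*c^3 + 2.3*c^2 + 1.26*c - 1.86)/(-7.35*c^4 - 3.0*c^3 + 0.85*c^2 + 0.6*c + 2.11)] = (2.27373675443232e-13*c^10 - 346.868549999997*c^9 - 780.371549999999*c^8 - 1304.89695*c^7 + 961.86495*c^6 - 325.28646*c^5 - 1187.97003*c^4 - 715.89485*c^3 + 186.210444*c^2 - 6.00497399999998*c - 22.62196)/(397.065375*c^12 + 486.2025*c^11 + 60.692625*c^10 - 182.6955*c^9 - 428.3613*c^8 - 266.3595*c^7 + 38.627225*c^6 + 90.0531*c^5 + 115.46538*c^4 + 33.3963*c^3 - 13.631655*c^2 - 8.01378*c - 9.393931)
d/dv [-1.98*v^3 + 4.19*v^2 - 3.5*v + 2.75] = -5.94*v^2 + 8.38*v - 3.5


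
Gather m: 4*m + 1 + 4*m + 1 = 8*m + 2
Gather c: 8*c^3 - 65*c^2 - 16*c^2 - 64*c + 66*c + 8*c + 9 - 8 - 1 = 8*c^3 - 81*c^2 + 10*c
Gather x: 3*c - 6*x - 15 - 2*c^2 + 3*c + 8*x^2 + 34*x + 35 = -2*c^2 + 6*c + 8*x^2 + 28*x + 20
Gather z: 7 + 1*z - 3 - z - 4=0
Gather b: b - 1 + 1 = b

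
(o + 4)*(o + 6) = o^2 + 10*o + 24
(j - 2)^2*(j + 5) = j^3 + j^2 - 16*j + 20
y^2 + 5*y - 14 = (y - 2)*(y + 7)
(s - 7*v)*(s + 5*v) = s^2 - 2*s*v - 35*v^2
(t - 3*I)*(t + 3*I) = t^2 + 9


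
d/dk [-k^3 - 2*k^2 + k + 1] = -3*k^2 - 4*k + 1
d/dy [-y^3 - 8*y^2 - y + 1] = -3*y^2 - 16*y - 1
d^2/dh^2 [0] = 0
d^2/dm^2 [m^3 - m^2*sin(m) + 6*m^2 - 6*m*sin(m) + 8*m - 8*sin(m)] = m^2*sin(m) + 6*m*sin(m) - 4*m*cos(m) + 6*m + 6*sin(m) - 12*cos(m) + 12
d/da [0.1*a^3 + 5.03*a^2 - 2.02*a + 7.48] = 0.3*a^2 + 10.06*a - 2.02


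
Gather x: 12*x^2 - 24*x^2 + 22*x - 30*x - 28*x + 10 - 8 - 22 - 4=-12*x^2 - 36*x - 24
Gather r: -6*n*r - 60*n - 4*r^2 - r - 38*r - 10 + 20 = -60*n - 4*r^2 + r*(-6*n - 39) + 10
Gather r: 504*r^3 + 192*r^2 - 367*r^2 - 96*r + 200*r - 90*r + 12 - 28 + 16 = 504*r^3 - 175*r^2 + 14*r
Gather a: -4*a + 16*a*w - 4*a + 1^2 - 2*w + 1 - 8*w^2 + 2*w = a*(16*w - 8) - 8*w^2 + 2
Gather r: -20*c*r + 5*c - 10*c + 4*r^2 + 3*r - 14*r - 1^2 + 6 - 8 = -5*c + 4*r^2 + r*(-20*c - 11) - 3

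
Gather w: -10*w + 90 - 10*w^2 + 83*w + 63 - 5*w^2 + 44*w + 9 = -15*w^2 + 117*w + 162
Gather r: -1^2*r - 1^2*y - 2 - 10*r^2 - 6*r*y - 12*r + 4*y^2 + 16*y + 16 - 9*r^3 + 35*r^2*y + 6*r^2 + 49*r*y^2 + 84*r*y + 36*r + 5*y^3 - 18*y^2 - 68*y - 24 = -9*r^3 + r^2*(35*y - 4) + r*(49*y^2 + 78*y + 23) + 5*y^3 - 14*y^2 - 53*y - 10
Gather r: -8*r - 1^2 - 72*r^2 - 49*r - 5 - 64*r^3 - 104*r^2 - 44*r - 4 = -64*r^3 - 176*r^2 - 101*r - 10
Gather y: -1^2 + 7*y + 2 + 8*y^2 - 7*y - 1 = 8*y^2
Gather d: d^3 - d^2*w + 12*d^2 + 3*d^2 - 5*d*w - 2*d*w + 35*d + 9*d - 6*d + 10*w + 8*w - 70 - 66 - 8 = d^3 + d^2*(15 - w) + d*(38 - 7*w) + 18*w - 144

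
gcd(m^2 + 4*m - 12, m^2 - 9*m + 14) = m - 2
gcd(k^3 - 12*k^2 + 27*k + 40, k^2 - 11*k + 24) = k - 8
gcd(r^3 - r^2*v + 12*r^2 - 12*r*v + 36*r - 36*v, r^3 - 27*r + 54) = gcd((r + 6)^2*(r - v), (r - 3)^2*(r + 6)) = r + 6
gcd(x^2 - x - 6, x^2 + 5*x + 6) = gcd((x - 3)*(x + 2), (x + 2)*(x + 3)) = x + 2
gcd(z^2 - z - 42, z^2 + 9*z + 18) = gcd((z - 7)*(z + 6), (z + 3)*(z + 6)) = z + 6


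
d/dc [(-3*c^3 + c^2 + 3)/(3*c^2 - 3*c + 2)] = (-9*c^4 + 18*c^3 - 21*c^2 - 14*c + 9)/(9*c^4 - 18*c^3 + 21*c^2 - 12*c + 4)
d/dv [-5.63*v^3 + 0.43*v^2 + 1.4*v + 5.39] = -16.89*v^2 + 0.86*v + 1.4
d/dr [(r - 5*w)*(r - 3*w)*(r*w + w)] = w*(3*r^2 - 16*r*w + 2*r + 15*w^2 - 8*w)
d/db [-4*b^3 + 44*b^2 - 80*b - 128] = -12*b^2 + 88*b - 80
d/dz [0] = 0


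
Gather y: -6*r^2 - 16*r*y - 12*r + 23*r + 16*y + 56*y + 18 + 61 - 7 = -6*r^2 + 11*r + y*(72 - 16*r) + 72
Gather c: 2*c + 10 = 2*c + 10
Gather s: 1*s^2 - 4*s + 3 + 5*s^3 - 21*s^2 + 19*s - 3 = 5*s^3 - 20*s^2 + 15*s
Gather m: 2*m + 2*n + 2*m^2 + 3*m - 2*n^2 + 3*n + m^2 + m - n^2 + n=3*m^2 + 6*m - 3*n^2 + 6*n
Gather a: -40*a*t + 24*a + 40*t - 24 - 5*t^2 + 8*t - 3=a*(24 - 40*t) - 5*t^2 + 48*t - 27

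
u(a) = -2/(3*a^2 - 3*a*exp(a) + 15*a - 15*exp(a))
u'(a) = -2*(3*a*exp(a) - 6*a + 18*exp(a) - 15)/(3*a^2 - 3*a*exp(a) + 15*a - 15*exp(a))^2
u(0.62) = 0.10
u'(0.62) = -0.08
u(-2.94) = 0.11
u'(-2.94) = -0.02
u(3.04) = 0.00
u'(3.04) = -0.01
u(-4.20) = 0.20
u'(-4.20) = -0.20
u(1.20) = 0.05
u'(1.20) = -0.06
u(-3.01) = 0.11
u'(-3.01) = -0.02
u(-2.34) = 0.10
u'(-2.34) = -0.00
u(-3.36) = 0.12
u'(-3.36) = -0.04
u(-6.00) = -0.11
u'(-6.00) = -0.13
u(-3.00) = 0.11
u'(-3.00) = -0.02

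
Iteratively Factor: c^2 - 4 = (c + 2)*(c - 2)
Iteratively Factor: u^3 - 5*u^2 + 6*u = (u - 3)*(u^2 - 2*u) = u*(u - 3)*(u - 2)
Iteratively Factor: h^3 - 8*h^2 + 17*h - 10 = (h - 5)*(h^2 - 3*h + 2) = (h - 5)*(h - 2)*(h - 1)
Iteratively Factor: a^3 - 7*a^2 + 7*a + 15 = (a - 5)*(a^2 - 2*a - 3) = (a - 5)*(a + 1)*(a - 3)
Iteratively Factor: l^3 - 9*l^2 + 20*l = (l)*(l^2 - 9*l + 20) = l*(l - 5)*(l - 4)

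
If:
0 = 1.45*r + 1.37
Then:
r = -0.94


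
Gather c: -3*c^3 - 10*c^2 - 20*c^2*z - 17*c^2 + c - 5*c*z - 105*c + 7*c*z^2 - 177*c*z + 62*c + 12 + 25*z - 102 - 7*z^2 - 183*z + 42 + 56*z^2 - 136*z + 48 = -3*c^3 + c^2*(-20*z - 27) + c*(7*z^2 - 182*z - 42) + 49*z^2 - 294*z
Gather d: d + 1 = d + 1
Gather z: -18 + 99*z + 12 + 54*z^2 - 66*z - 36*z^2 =18*z^2 + 33*z - 6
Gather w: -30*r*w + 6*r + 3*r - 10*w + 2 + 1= 9*r + w*(-30*r - 10) + 3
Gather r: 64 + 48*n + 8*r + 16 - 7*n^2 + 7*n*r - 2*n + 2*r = -7*n^2 + 46*n + r*(7*n + 10) + 80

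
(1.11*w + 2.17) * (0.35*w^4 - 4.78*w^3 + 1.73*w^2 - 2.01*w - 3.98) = 0.3885*w^5 - 4.5463*w^4 - 8.4523*w^3 + 1.523*w^2 - 8.7795*w - 8.6366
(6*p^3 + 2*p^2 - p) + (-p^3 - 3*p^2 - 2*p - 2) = 5*p^3 - p^2 - 3*p - 2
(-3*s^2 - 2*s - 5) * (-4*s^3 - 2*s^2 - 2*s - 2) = 12*s^5 + 14*s^4 + 30*s^3 + 20*s^2 + 14*s + 10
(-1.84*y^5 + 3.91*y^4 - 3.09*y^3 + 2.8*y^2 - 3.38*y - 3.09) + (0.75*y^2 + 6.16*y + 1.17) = -1.84*y^5 + 3.91*y^4 - 3.09*y^3 + 3.55*y^2 + 2.78*y - 1.92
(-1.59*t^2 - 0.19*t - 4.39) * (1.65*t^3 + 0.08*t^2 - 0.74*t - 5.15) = -2.6235*t^5 - 0.4407*t^4 - 6.0821*t^3 + 7.9779*t^2 + 4.2271*t + 22.6085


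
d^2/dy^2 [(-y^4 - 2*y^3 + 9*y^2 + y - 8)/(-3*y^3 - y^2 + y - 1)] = 2*(-83*y^6 - 21*y^5 + 312*y^4 + 360*y^3 - 3*y^2 - 87*y - 10)/(27*y^9 + 27*y^8 - 18*y^7 + 10*y^6 + 24*y^5 - 12*y^4 + 2*y^3 + 6*y^2 - 3*y + 1)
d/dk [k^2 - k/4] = 2*k - 1/4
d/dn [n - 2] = 1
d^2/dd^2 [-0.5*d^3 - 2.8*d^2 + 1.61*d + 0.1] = -3.0*d - 5.6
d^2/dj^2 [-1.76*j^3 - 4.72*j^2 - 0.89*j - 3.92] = -10.56*j - 9.44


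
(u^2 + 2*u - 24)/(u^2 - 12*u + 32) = (u + 6)/(u - 8)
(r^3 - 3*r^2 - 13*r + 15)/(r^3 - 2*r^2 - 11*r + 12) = (r - 5)/(r - 4)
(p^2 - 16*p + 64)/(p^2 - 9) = (p^2 - 16*p + 64)/(p^2 - 9)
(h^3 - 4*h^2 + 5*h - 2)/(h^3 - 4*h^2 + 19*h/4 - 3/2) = 4*(h^2 - 2*h + 1)/(4*h^2 - 8*h + 3)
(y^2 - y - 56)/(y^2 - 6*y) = (y^2 - y - 56)/(y*(y - 6))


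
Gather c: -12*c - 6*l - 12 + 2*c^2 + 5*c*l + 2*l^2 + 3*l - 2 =2*c^2 + c*(5*l - 12) + 2*l^2 - 3*l - 14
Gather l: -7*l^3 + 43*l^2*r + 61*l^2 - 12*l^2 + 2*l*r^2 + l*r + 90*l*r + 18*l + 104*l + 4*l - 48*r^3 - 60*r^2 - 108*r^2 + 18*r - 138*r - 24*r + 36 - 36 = -7*l^3 + l^2*(43*r + 49) + l*(2*r^2 + 91*r + 126) - 48*r^3 - 168*r^2 - 144*r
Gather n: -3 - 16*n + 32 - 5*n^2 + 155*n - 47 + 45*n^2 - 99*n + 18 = 40*n^2 + 40*n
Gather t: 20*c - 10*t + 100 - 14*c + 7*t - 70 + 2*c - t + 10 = 8*c - 4*t + 40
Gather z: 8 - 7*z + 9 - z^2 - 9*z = -z^2 - 16*z + 17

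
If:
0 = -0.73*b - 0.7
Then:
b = -0.96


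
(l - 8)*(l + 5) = l^2 - 3*l - 40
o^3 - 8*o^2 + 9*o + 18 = (o - 6)*(o - 3)*(o + 1)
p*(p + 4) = p^2 + 4*p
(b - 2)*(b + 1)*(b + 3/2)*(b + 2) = b^4 + 5*b^3/2 - 5*b^2/2 - 10*b - 6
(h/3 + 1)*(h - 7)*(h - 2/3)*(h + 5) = h^4/3 + h^3/9 - 125*h^2/9 - 233*h/9 + 70/3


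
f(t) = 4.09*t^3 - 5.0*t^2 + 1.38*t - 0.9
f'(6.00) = 383.10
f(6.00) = 710.82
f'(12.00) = 1648.26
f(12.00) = 6363.18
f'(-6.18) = 531.80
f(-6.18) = -1165.75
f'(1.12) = 5.57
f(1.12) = 0.12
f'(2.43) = 49.53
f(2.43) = 31.62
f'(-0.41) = 7.54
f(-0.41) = -2.59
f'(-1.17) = 29.88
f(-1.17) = -15.91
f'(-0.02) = 1.58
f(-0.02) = -0.93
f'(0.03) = 1.09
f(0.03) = -0.86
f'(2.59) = 57.79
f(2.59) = 40.19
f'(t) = 12.27*t^2 - 10.0*t + 1.38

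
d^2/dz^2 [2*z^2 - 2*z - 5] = 4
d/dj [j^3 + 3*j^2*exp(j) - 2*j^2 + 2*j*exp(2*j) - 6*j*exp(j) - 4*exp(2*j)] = 3*j^2*exp(j) + 3*j^2 + 4*j*exp(2*j) - 4*j - 6*exp(2*j) - 6*exp(j)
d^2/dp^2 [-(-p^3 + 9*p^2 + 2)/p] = 2 - 4/p^3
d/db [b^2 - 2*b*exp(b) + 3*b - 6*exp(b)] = -2*b*exp(b) + 2*b - 8*exp(b) + 3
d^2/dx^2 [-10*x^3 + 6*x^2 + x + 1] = 12 - 60*x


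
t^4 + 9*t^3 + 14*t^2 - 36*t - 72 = (t - 2)*(t + 2)*(t + 3)*(t + 6)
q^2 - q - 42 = (q - 7)*(q + 6)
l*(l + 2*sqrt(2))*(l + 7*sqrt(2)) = l^3 + 9*sqrt(2)*l^2 + 28*l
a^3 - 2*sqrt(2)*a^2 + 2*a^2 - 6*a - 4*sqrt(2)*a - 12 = (a + 2)*(a - 3*sqrt(2))*(a + sqrt(2))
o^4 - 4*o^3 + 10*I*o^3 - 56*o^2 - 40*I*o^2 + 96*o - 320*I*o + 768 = (o - 8)*(o + 4)*(o + 4*I)*(o + 6*I)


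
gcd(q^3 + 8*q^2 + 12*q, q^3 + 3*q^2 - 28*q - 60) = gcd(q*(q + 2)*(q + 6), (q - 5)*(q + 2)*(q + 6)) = q^2 + 8*q + 12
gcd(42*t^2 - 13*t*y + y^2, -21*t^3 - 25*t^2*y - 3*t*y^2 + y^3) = -7*t + y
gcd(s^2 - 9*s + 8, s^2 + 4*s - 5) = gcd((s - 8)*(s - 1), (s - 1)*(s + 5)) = s - 1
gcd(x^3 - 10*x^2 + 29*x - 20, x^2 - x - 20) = x - 5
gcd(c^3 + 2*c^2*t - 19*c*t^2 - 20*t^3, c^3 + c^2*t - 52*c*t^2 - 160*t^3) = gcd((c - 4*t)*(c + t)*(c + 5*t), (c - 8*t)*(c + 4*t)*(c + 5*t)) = c + 5*t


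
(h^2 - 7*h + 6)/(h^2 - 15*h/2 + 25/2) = 2*(h^2 - 7*h + 6)/(2*h^2 - 15*h + 25)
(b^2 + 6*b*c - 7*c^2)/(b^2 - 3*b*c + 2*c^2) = (b + 7*c)/(b - 2*c)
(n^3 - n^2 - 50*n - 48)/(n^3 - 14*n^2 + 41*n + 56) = (n + 6)/(n - 7)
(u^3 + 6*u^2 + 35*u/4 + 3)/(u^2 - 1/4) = (2*u^2 + 11*u + 12)/(2*u - 1)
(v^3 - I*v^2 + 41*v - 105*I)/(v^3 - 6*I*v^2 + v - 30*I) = (v + 7*I)/(v + 2*I)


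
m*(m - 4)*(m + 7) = m^3 + 3*m^2 - 28*m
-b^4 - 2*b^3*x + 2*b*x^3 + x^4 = (-b + x)*(b + x)^3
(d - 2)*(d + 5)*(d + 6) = d^3 + 9*d^2 + 8*d - 60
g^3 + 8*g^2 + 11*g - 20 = (g - 1)*(g + 4)*(g + 5)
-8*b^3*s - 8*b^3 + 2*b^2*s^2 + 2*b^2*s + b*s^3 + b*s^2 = (-2*b + s)*(4*b + s)*(b*s + b)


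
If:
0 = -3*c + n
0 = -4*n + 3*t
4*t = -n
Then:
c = 0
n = 0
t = 0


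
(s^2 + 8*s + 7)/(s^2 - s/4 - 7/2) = 4*(s^2 + 8*s + 7)/(4*s^2 - s - 14)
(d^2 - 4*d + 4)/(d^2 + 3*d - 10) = (d - 2)/(d + 5)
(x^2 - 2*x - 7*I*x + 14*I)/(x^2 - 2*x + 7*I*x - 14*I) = (x - 7*I)/(x + 7*I)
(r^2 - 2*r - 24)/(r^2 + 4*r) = (r - 6)/r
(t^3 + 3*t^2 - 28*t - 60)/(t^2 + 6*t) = t - 3 - 10/t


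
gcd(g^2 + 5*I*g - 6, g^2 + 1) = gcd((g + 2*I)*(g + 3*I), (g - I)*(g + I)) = 1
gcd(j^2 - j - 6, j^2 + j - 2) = j + 2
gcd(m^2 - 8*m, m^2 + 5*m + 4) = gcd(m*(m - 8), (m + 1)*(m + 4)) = 1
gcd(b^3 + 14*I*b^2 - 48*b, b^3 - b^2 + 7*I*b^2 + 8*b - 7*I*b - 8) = b + 8*I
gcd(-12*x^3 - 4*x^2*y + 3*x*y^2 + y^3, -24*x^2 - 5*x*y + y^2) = 3*x + y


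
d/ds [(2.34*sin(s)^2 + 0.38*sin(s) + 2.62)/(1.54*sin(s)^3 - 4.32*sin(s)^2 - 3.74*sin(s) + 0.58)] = (-3.6036*sin(s)^4 - 1.1704*sin(s)^3 - 19.2144*sin(s)^2 + 25.3512*sin(s) + 10.0192)*cos(s)/(2.3716*sin(s)^6 - 13.3056*sin(s)^5 + 7.1432*sin(s)^4 + 34.1*sin(s)^3 + 8.9764*sin(s)^2 - 4.3384*sin(s) + 0.3364)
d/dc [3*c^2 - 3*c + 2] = 6*c - 3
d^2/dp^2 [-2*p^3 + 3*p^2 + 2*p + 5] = 6 - 12*p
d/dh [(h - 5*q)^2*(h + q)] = 3*(h - 5*q)*(h - q)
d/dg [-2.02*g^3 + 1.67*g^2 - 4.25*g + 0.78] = -6.06*g^2 + 3.34*g - 4.25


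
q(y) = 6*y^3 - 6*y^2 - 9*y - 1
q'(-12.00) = 2727.00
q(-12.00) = -11125.00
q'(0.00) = -9.00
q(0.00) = -1.00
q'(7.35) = 875.20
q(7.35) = 1991.11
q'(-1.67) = 61.24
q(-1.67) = -30.65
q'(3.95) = 224.44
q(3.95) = 239.61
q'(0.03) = -9.34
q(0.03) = -1.28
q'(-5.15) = 530.20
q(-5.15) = -933.33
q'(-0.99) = 20.52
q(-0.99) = -3.79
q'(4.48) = 298.51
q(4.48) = 377.75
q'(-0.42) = -0.78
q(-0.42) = 1.28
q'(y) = 18*y^2 - 12*y - 9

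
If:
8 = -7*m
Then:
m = -8/7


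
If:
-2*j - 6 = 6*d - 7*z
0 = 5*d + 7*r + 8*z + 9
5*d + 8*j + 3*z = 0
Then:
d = 31*z/19 - 24/19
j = 15/19 - 53*z/38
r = -307*z/133 - 51/133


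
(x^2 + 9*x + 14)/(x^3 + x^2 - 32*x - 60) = (x + 7)/(x^2 - x - 30)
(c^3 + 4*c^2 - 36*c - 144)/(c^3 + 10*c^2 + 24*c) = (c - 6)/c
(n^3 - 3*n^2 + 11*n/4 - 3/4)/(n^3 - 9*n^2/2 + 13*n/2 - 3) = (n - 1/2)/(n - 2)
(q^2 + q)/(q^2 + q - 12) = q*(q + 1)/(q^2 + q - 12)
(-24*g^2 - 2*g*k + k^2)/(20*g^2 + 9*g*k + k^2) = (-6*g + k)/(5*g + k)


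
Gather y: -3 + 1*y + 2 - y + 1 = 0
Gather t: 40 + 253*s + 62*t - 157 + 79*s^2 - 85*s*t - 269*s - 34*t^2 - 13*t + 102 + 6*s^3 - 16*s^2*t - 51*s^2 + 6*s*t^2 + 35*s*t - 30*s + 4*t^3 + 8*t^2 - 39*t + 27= 6*s^3 + 28*s^2 - 46*s + 4*t^3 + t^2*(6*s - 26) + t*(-16*s^2 - 50*s + 10) + 12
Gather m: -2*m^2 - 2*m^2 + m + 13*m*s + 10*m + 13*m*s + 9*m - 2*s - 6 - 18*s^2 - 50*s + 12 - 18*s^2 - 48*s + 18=-4*m^2 + m*(26*s + 20) - 36*s^2 - 100*s + 24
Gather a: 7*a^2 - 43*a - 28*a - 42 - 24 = 7*a^2 - 71*a - 66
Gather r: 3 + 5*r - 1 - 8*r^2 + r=-8*r^2 + 6*r + 2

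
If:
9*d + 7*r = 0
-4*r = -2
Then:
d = -7/18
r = 1/2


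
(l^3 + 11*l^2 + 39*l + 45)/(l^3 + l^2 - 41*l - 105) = (l + 3)/(l - 7)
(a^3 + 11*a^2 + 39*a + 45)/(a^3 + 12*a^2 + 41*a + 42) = (a^2 + 8*a + 15)/(a^2 + 9*a + 14)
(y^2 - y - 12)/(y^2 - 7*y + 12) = (y + 3)/(y - 3)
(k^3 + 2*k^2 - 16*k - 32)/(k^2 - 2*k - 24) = (k^2 - 2*k - 8)/(k - 6)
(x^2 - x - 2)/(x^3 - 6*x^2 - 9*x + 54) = (x^2 - x - 2)/(x^3 - 6*x^2 - 9*x + 54)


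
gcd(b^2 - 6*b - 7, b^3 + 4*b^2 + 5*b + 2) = b + 1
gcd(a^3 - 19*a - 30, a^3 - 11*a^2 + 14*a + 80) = a^2 - 3*a - 10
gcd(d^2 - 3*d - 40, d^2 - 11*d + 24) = d - 8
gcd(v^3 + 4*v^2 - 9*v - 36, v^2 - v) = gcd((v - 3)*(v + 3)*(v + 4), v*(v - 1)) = 1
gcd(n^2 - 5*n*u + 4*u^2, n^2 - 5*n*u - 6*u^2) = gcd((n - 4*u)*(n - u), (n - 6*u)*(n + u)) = 1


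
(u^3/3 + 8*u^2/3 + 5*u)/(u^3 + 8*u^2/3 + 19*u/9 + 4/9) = 3*u*(u^2 + 8*u + 15)/(9*u^3 + 24*u^2 + 19*u + 4)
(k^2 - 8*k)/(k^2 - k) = (k - 8)/(k - 1)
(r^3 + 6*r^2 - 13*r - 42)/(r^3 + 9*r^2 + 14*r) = (r - 3)/r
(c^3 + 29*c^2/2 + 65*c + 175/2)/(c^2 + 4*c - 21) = (2*c^2 + 15*c + 25)/(2*(c - 3))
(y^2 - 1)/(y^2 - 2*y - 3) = (y - 1)/(y - 3)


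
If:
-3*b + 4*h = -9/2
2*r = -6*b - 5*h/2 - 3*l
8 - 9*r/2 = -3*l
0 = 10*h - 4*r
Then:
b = 931/642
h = -4/107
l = -901/321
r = -10/107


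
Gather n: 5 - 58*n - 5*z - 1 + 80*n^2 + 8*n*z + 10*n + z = 80*n^2 + n*(8*z - 48) - 4*z + 4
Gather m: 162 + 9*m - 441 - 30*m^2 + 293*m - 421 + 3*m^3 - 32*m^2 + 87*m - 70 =3*m^3 - 62*m^2 + 389*m - 770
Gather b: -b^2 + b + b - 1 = -b^2 + 2*b - 1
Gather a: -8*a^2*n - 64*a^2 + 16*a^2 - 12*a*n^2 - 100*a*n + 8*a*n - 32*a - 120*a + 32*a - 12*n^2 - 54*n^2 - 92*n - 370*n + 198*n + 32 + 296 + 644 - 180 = a^2*(-8*n - 48) + a*(-12*n^2 - 92*n - 120) - 66*n^2 - 264*n + 792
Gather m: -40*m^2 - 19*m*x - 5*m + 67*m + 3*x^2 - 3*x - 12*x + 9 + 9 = -40*m^2 + m*(62 - 19*x) + 3*x^2 - 15*x + 18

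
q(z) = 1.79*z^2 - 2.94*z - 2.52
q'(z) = 3.58*z - 2.94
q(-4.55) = 47.91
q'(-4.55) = -19.23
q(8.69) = 107.11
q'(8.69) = 28.17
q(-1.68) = 7.47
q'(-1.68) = -8.95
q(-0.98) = 2.08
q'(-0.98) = -6.45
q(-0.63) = 0.04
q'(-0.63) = -5.20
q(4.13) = 15.87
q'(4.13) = 11.85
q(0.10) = -2.80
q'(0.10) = -2.58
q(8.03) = 89.29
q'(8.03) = 25.81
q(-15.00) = 444.33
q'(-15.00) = -56.64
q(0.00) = -2.52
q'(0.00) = -2.94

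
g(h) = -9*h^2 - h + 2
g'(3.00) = -55.00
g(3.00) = -82.00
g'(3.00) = -55.00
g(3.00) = -82.00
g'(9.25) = -167.50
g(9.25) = -777.31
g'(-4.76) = 84.68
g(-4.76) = -197.16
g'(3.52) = -64.36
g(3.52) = -113.03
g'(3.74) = -68.32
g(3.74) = -127.63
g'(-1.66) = 28.88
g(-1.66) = -21.14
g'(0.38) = -7.84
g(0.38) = 0.32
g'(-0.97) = 16.46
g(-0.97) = -5.50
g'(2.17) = -40.06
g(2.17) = -42.55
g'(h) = -18*h - 1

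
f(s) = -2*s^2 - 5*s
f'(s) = -4*s - 5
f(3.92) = -50.33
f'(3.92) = -20.68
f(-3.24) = -4.80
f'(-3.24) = 7.96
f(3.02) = -33.34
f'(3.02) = -17.08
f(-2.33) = 0.79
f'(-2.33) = 4.32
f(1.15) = -8.40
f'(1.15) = -9.60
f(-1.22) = 3.12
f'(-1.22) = -0.12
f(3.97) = -51.37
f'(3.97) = -20.88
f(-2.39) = 0.53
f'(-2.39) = 4.56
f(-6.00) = -42.00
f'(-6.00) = 19.00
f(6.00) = -102.00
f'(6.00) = -29.00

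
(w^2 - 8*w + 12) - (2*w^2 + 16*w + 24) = -w^2 - 24*w - 12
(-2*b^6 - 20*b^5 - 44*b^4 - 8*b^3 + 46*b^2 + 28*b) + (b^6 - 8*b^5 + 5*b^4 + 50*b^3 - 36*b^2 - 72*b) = -b^6 - 28*b^5 - 39*b^4 + 42*b^3 + 10*b^2 - 44*b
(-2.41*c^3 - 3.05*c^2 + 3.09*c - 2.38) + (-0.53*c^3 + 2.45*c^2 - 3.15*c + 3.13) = -2.94*c^3 - 0.6*c^2 - 0.0600000000000001*c + 0.75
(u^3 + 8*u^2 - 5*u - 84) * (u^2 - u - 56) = u^5 + 7*u^4 - 69*u^3 - 527*u^2 + 364*u + 4704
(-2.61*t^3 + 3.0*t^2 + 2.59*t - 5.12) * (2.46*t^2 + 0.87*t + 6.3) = -6.4206*t^5 + 5.1093*t^4 - 7.4616*t^3 + 8.5581*t^2 + 11.8626*t - 32.256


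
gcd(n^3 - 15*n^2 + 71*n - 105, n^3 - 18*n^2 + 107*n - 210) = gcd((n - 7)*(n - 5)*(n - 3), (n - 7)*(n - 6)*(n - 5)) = n^2 - 12*n + 35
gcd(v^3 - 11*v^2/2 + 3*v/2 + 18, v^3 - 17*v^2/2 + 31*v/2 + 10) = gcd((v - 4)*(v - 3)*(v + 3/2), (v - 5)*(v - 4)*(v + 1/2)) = v - 4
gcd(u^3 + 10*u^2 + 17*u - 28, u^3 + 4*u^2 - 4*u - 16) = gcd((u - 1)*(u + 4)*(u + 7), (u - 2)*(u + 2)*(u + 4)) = u + 4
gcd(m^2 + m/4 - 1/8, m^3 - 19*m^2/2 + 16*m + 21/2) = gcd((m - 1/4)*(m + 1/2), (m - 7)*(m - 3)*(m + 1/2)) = m + 1/2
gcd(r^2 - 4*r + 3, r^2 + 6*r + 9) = 1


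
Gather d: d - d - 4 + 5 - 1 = 0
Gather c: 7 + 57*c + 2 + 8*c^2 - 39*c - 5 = 8*c^2 + 18*c + 4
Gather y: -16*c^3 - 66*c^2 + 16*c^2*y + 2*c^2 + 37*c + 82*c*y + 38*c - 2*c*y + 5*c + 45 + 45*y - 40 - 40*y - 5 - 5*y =-16*c^3 - 64*c^2 + 80*c + y*(16*c^2 + 80*c)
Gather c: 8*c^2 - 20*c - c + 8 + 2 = 8*c^2 - 21*c + 10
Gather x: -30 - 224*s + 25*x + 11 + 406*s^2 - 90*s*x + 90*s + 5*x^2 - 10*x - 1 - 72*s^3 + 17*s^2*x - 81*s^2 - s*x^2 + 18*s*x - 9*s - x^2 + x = -72*s^3 + 325*s^2 - 143*s + x^2*(4 - s) + x*(17*s^2 - 72*s + 16) - 20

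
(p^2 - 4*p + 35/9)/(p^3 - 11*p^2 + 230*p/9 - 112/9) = (3*p - 5)/(3*p^2 - 26*p + 16)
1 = 1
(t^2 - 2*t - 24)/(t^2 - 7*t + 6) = (t + 4)/(t - 1)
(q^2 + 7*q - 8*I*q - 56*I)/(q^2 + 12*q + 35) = (q - 8*I)/(q + 5)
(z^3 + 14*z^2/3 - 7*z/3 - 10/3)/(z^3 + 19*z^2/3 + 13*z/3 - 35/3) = (3*z + 2)/(3*z + 7)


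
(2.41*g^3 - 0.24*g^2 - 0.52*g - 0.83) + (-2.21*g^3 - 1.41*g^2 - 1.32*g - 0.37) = 0.2*g^3 - 1.65*g^2 - 1.84*g - 1.2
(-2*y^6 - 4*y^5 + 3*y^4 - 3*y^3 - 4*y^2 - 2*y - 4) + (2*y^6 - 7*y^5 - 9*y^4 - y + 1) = -11*y^5 - 6*y^4 - 3*y^3 - 4*y^2 - 3*y - 3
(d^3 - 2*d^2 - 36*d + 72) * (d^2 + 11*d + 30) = d^5 + 9*d^4 - 28*d^3 - 384*d^2 - 288*d + 2160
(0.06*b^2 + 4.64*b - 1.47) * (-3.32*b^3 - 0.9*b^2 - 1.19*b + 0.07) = -0.1992*b^5 - 15.4588*b^4 + 0.633*b^3 - 4.1944*b^2 + 2.0741*b - 0.1029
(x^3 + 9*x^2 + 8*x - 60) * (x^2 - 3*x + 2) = x^5 + 6*x^4 - 17*x^3 - 66*x^2 + 196*x - 120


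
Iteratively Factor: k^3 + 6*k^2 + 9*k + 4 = (k + 1)*(k^2 + 5*k + 4) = (k + 1)*(k + 4)*(k + 1)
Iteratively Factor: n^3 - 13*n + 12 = (n - 3)*(n^2 + 3*n - 4) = (n - 3)*(n - 1)*(n + 4)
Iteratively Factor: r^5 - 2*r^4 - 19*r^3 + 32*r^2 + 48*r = (r - 4)*(r^4 + 2*r^3 - 11*r^2 - 12*r) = (r - 4)*(r - 3)*(r^3 + 5*r^2 + 4*r) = (r - 4)*(r - 3)*(r + 1)*(r^2 + 4*r) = r*(r - 4)*(r - 3)*(r + 1)*(r + 4)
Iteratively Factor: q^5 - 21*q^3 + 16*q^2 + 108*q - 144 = (q + 3)*(q^4 - 3*q^3 - 12*q^2 + 52*q - 48) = (q - 3)*(q + 3)*(q^3 - 12*q + 16) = (q - 3)*(q - 2)*(q + 3)*(q^2 + 2*q - 8) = (q - 3)*(q - 2)^2*(q + 3)*(q + 4)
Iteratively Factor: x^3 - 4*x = (x)*(x^2 - 4) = x*(x - 2)*(x + 2)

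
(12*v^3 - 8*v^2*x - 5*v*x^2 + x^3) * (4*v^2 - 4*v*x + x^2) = 48*v^5 - 80*v^4*x + 24*v^3*x^2 + 16*v^2*x^3 - 9*v*x^4 + x^5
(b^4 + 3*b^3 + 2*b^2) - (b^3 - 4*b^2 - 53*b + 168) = b^4 + 2*b^3 + 6*b^2 + 53*b - 168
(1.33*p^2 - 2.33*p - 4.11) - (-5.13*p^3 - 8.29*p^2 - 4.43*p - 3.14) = 5.13*p^3 + 9.62*p^2 + 2.1*p - 0.97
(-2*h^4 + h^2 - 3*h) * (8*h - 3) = -16*h^5 + 6*h^4 + 8*h^3 - 27*h^2 + 9*h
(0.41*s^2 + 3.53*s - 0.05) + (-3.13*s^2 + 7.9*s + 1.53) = -2.72*s^2 + 11.43*s + 1.48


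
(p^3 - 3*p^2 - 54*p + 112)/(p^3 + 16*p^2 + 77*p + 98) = (p^2 - 10*p + 16)/(p^2 + 9*p + 14)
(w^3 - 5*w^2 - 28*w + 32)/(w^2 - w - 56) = (w^2 + 3*w - 4)/(w + 7)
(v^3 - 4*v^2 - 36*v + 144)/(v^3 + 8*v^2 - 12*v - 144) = (v - 6)/(v + 6)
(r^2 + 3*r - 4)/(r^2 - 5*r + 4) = (r + 4)/(r - 4)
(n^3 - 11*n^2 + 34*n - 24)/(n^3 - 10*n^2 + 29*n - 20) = (n - 6)/(n - 5)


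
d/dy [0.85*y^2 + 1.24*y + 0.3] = 1.7*y + 1.24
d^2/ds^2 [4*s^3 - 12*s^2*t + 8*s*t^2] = 24*s - 24*t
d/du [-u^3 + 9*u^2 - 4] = 3*u*(6 - u)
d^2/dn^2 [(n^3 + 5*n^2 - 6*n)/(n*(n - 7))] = 156/(n^3 - 21*n^2 + 147*n - 343)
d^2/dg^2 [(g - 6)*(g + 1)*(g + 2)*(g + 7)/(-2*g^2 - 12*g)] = (-g^6 - 18*g^5 - 108*g^4 - 242*g^3 + 252*g^2 + 1512*g + 3024)/(g^3*(g^3 + 18*g^2 + 108*g + 216))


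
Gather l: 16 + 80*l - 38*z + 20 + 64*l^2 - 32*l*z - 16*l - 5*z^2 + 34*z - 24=64*l^2 + l*(64 - 32*z) - 5*z^2 - 4*z + 12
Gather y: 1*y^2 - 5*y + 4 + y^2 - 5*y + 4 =2*y^2 - 10*y + 8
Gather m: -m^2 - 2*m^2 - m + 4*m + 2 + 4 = -3*m^2 + 3*m + 6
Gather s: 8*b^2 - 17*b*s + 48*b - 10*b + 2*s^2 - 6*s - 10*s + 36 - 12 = 8*b^2 + 38*b + 2*s^2 + s*(-17*b - 16) + 24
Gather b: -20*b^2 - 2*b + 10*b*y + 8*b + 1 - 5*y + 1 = -20*b^2 + b*(10*y + 6) - 5*y + 2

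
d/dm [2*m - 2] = 2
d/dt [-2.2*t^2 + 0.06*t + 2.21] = 0.06 - 4.4*t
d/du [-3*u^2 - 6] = -6*u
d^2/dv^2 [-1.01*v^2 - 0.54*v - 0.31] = -2.02000000000000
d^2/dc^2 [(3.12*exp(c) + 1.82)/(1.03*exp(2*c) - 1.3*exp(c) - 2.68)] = (3.310008*exp(4*c) + 11.901032*exp(3*c) + 44.363748*exp(2*c) + 12.301432*exp(c) + 16.068208)*exp(c)/(1.092727*exp(6*c) - 4.13751*exp(5*c) - 3.307536*exp(4*c) + 19.33412*exp(3*c) + 8.606016*exp(2*c) - 28.01136*exp(c) - 19.248832)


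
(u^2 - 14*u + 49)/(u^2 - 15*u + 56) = (u - 7)/(u - 8)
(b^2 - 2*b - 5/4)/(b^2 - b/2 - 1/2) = (b - 5/2)/(b - 1)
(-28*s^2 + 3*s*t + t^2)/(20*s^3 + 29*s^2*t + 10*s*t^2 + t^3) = (-28*s^2 + 3*s*t + t^2)/(20*s^3 + 29*s^2*t + 10*s*t^2 + t^3)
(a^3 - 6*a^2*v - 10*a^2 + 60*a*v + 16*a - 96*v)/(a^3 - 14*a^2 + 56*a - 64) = (a - 6*v)/(a - 4)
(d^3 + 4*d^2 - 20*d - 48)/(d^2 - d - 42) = (d^2 - 2*d - 8)/(d - 7)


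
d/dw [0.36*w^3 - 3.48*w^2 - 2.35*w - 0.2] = 1.08*w^2 - 6.96*w - 2.35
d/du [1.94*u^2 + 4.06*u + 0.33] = 3.88*u + 4.06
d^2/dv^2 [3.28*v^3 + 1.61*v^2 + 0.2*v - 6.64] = 19.68*v + 3.22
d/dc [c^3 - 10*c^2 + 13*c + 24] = 3*c^2 - 20*c + 13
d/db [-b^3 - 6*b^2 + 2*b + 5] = -3*b^2 - 12*b + 2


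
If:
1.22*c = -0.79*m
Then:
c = -0.647540983606557*m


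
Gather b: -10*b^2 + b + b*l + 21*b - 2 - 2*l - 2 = -10*b^2 + b*(l + 22) - 2*l - 4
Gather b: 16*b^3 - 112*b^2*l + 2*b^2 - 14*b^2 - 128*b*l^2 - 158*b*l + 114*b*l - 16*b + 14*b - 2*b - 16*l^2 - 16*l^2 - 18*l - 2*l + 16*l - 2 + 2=16*b^3 + b^2*(-112*l - 12) + b*(-128*l^2 - 44*l - 4) - 32*l^2 - 4*l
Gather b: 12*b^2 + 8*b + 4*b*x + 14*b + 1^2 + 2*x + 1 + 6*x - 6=12*b^2 + b*(4*x + 22) + 8*x - 4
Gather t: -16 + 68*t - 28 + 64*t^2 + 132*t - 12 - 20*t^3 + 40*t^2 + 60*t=-20*t^3 + 104*t^2 + 260*t - 56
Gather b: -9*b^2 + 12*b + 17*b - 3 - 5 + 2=-9*b^2 + 29*b - 6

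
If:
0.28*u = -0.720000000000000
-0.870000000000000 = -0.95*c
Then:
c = 0.92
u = -2.57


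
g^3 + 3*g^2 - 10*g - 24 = (g - 3)*(g + 2)*(g + 4)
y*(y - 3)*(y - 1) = y^3 - 4*y^2 + 3*y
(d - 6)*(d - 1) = d^2 - 7*d + 6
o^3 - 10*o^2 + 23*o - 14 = (o - 7)*(o - 2)*(o - 1)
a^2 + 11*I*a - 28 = (a + 4*I)*(a + 7*I)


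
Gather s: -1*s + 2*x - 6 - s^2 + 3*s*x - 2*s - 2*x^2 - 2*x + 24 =-s^2 + s*(3*x - 3) - 2*x^2 + 18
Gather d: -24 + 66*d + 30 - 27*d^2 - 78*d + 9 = -27*d^2 - 12*d + 15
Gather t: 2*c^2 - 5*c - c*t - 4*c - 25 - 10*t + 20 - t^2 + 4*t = 2*c^2 - 9*c - t^2 + t*(-c - 6) - 5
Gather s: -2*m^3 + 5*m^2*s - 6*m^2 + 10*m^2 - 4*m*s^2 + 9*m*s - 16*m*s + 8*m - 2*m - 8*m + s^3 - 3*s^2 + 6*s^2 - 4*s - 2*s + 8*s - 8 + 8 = -2*m^3 + 4*m^2 - 2*m + s^3 + s^2*(3 - 4*m) + s*(5*m^2 - 7*m + 2)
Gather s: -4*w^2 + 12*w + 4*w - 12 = -4*w^2 + 16*w - 12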